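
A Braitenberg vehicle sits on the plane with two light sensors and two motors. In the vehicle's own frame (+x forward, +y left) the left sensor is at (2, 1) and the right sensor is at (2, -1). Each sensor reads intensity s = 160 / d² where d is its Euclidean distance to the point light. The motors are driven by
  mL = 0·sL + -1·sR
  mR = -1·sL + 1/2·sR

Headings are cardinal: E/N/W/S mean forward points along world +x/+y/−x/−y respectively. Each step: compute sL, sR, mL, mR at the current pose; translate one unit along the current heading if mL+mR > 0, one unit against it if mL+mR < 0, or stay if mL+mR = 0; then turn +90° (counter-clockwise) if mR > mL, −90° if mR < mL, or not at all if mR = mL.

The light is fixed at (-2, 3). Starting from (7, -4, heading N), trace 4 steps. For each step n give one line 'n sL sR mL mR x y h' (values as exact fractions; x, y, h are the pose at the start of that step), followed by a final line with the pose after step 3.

n=0: pose=(7,-4,N); sL=160/89, sR=32/25; mL=-32/25, mR=-2576/2225; mL+mR=-5424/2225 → advance -1; mR−mL=272/2225 → turn +1·90°
n=1: pose=(7,-5,W); sL=16/13, sR=80/49; mL=-80/49, mR=-264/637; mL+mR=-1304/637 → advance -1; mR−mL=776/637 → turn +1·90°
n=2: pose=(8,-5,S); sL=160/221, sR=160/181; mL=-160/181, mR=-11280/40001; mL+mR=-46640/40001 → advance -1; mR−mL=24080/40001 → turn +1·90°
n=3: pose=(8,-4,E); sL=8/9, sR=10/13; mL=-10/13, mR=-59/117; mL+mR=-149/117 → advance -1; mR−mL=31/117 → turn +1·90°

0 160/89 32/25 -32/25 -2576/2225 7 -4 N
1 16/13 80/49 -80/49 -264/637 7 -5 W
2 160/221 160/181 -160/181 -11280/40001 8 -5 S
3 8/9 10/13 -10/13 -59/117 8 -4 E
final 7 -4 N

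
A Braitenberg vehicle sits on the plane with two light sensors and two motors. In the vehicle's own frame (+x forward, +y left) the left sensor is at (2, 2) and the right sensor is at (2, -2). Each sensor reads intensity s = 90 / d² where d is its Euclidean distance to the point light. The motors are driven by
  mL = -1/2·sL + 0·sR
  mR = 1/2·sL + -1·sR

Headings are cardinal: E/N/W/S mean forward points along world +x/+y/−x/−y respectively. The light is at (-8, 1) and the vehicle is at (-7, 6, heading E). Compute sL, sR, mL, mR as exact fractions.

left sensor world pos  = (-5, 8); dL² = 58
right sensor world pos = (-5, 4); dR² = 18
sL = 90/58 = 45/29
sR = 90/18 = 5
mL = -1/2·sL + 0·sR = -45/58
mR = 1/2·sL + -1·sR = -245/58

45/29 5 -45/58 -245/58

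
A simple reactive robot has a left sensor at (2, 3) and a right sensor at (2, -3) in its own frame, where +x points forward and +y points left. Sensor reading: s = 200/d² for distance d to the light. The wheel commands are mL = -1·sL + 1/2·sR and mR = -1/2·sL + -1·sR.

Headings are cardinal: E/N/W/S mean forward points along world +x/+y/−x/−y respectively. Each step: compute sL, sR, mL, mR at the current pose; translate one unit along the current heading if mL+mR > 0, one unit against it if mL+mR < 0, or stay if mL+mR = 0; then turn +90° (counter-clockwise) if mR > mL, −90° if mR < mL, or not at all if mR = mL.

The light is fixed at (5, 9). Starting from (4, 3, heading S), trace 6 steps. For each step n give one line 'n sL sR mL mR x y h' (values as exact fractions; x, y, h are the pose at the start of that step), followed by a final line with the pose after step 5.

n=0: pose=(4,3,S); sL=50/17, sR=5/2; mL=-115/68, mR=-135/34; mL+mR=-385/68 → advance -1; mR−mL=-155/68 → turn -1·90°
n=1: pose=(4,4,W); sL=200/73, sR=200/13; mL=4700/949, mR=-15900/949; mL+mR=-11200/949 → advance -1; mR−mL=-20600/949 → turn -1·90°
n=2: pose=(5,4,N); sL=100/9, sR=100/9; mL=-50/9, mR=-50/3; mL+mR=-200/9 → advance -1; mR−mL=-100/9 → turn -1·90°
n=3: pose=(5,3,E); sL=200/13, sR=40/17; mL=-3140/221, mR=-2220/221; mL+mR=-5360/221 → advance -1; mR−mL=920/221 → turn +1·90°
n=4: pose=(4,3,N); sL=25/4, sR=10; mL=-5/4, mR=-105/8; mL+mR=-115/8 → advance -1; mR−mL=-95/8 → turn -1·90°
n=5: pose=(4,2,E); sL=200/17, sR=200/101; mL=-18500/1717, mR=-13500/1717; mL+mR=-32000/1717 → advance -1; mR−mL=5000/1717 → turn +1·90°

0 50/17 5/2 -115/68 -135/34 4 3 S
1 200/73 200/13 4700/949 -15900/949 4 4 W
2 100/9 100/9 -50/9 -50/3 5 4 N
3 200/13 40/17 -3140/221 -2220/221 5 3 E
4 25/4 10 -5/4 -105/8 4 3 N
5 200/17 200/101 -18500/1717 -13500/1717 4 2 E
final 3 2 N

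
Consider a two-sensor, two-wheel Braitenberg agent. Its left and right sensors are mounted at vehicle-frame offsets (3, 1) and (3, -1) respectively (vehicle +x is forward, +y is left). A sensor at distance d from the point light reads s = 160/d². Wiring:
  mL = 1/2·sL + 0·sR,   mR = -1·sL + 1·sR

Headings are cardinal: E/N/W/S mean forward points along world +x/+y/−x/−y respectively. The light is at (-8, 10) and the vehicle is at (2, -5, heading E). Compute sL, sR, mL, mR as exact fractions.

32/73 32/85 16/73 -384/6205

left sensor world pos  = (5, -4); dL² = 365
right sensor world pos = (5, -6); dR² = 425
sL = 160/365 = 32/73
sR = 160/425 = 32/85
mL = 1/2·sL + 0·sR = 16/73
mR = -1·sL + 1·sR = -384/6205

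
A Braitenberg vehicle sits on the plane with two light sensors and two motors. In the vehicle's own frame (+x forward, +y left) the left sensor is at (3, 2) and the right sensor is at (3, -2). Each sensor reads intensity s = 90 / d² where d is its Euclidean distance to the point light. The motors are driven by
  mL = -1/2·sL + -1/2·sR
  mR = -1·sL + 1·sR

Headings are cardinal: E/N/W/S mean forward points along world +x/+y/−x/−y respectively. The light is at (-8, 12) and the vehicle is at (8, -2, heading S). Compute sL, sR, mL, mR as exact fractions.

90/613 18/97 -9882/59461 2304/59461

left sensor world pos  = (10, -5); dL² = 613
right sensor world pos = (6, -5); dR² = 485
sL = 90/613 = 90/613
sR = 90/485 = 18/97
mL = -1/2·sL + -1/2·sR = -9882/59461
mR = -1·sL + 1·sR = 2304/59461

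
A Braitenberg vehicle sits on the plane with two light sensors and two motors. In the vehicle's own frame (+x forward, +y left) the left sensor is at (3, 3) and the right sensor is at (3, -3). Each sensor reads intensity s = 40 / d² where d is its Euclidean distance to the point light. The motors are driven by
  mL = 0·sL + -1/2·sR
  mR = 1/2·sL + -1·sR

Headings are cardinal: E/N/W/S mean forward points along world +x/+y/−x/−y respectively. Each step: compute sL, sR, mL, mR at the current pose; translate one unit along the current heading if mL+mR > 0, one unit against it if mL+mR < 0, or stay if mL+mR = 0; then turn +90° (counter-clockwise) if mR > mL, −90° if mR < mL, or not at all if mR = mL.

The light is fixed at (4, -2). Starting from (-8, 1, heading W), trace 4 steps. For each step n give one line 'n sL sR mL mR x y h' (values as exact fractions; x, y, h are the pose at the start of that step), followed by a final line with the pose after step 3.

0 8/45 40/261 -20/261 -28/435 -8 1 W
1 5/8 10/49 -5/49 85/784 -7 1 S
2 40/89 8/13 -4/13 -452/1157 -7 0 E
3 20/41 20/113 -10/113 310/4633 -8 0 S
final -8 1 E

n=0: pose=(-8,1,W); sL=8/45, sR=40/261; mL=-20/261, mR=-28/435; mL+mR=-184/1305 → advance -1; mR−mL=16/1305 → turn +1·90°
n=1: pose=(-7,1,S); sL=5/8, sR=10/49; mL=-5/49, mR=85/784; mL+mR=5/784 → advance +1; mR−mL=165/784 → turn +1·90°
n=2: pose=(-7,0,E); sL=40/89, sR=8/13; mL=-4/13, mR=-452/1157; mL+mR=-808/1157 → advance -1; mR−mL=-96/1157 → turn -1·90°
n=3: pose=(-8,0,S); sL=20/41, sR=20/113; mL=-10/113, mR=310/4633; mL+mR=-100/4633 → advance -1; mR−mL=720/4633 → turn +1·90°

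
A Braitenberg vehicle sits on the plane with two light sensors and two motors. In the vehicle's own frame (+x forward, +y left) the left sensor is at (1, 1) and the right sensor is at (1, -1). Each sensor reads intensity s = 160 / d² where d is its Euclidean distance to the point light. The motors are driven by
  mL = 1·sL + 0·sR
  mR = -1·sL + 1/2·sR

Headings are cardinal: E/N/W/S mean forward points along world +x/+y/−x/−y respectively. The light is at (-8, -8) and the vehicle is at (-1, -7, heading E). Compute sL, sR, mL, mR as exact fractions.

40/17 5/2 40/17 -75/68

left sensor world pos  = (0, -6); dL² = 68
right sensor world pos = (0, -8); dR² = 64
sL = 160/68 = 40/17
sR = 160/64 = 5/2
mL = 1·sL + 0·sR = 40/17
mR = -1·sL + 1/2·sR = -75/68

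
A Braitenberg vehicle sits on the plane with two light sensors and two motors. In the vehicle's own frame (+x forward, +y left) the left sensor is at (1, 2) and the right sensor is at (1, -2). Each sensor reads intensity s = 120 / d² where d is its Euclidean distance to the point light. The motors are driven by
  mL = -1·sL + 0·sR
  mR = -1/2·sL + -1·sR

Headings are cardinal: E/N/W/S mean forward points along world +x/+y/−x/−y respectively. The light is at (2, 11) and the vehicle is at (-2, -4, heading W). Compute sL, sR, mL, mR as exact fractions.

60/157 60/97 -60/157 -12330/15229

left sensor world pos  = (-3, -6); dL² = 314
right sensor world pos = (-3, -2); dR² = 194
sL = 120/314 = 60/157
sR = 120/194 = 60/97
mL = -1·sL + 0·sR = -60/157
mR = -1/2·sL + -1·sR = -12330/15229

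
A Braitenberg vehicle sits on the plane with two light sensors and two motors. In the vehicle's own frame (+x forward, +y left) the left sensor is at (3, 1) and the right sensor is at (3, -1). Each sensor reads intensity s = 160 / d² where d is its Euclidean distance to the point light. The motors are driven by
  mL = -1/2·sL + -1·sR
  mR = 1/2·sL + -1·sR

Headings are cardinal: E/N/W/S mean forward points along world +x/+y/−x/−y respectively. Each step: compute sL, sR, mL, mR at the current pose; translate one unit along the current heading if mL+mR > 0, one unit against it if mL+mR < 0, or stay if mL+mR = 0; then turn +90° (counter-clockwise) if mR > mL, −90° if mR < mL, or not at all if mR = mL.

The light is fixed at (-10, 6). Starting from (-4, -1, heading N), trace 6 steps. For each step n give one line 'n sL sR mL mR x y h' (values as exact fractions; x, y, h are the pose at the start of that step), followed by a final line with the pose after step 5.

0 160/41 32/13 -2352/533 -272/533 -4 -1 N
1 16/9 80/29 -952/261 -488/261 -4 -2 W
2 32/37 160/157 -8432/5809 -3408/5809 -3 -2 S
3 20/17 40/41 -1090/697 -270/697 -3 -1 E
4 160/41 32/13 -2352/533 -272/533 -4 -1 N
5 16/9 80/29 -952/261 -488/261 -4 -2 W
final -3 -2 S

n=0: pose=(-4,-1,N); sL=160/41, sR=32/13; mL=-2352/533, mR=-272/533; mL+mR=-64/13 → advance -1; mR−mL=160/41 → turn +1·90°
n=1: pose=(-4,-2,W); sL=16/9, sR=80/29; mL=-952/261, mR=-488/261; mL+mR=-160/29 → advance -1; mR−mL=16/9 → turn +1·90°
n=2: pose=(-3,-2,S); sL=32/37, sR=160/157; mL=-8432/5809, mR=-3408/5809; mL+mR=-320/157 → advance -1; mR−mL=32/37 → turn +1·90°
n=3: pose=(-3,-1,E); sL=20/17, sR=40/41; mL=-1090/697, mR=-270/697; mL+mR=-80/41 → advance -1; mR−mL=20/17 → turn +1·90°
n=4: pose=(-4,-1,N); sL=160/41, sR=32/13; mL=-2352/533, mR=-272/533; mL+mR=-64/13 → advance -1; mR−mL=160/41 → turn +1·90°
n=5: pose=(-4,-2,W); sL=16/9, sR=80/29; mL=-952/261, mR=-488/261; mL+mR=-160/29 → advance -1; mR−mL=16/9 → turn +1·90°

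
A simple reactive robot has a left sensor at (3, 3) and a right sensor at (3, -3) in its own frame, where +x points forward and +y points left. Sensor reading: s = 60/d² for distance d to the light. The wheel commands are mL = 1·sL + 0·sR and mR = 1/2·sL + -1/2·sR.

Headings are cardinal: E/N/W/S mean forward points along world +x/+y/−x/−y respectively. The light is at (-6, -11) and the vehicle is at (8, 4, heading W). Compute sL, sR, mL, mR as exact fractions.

left sensor world pos  = (5, 1); dL² = 265
right sensor world pos = (5, 7); dR² = 445
sL = 60/265 = 12/53
sR = 60/445 = 12/89
mL = 1·sL + 0·sR = 12/53
mR = 1/2·sL + -1/2·sR = 216/4717

12/53 12/89 12/53 216/4717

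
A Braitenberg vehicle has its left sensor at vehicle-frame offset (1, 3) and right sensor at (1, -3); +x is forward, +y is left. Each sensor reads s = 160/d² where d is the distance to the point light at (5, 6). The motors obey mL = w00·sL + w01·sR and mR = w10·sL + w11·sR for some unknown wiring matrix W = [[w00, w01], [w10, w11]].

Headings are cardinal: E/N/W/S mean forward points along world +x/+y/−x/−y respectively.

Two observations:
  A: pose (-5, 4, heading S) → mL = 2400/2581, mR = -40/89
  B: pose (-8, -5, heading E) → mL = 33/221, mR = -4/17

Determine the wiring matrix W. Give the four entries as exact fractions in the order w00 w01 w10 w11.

obs A: pose=(-5,4,S) → sL=80/29, sR=80/89, mL=2400/2581, mR=-40/89
obs B: pose=(-8,-5,E) → sL=10/13, sR=8/17, mL=33/221, mR=-4/17
sensor matrix S = [[80/29, 80/89], [10/13, 8/17]]; det S = 346080/570401
solve [mL_A; mL_B] = S·[w00; w01] and [mR_A; mR_B] = S·[w10; w11]:
  w00 = 1/2, w01 = -1/2, w10 = 0, w11 = -1/2

1/2 -1/2 0 -1/2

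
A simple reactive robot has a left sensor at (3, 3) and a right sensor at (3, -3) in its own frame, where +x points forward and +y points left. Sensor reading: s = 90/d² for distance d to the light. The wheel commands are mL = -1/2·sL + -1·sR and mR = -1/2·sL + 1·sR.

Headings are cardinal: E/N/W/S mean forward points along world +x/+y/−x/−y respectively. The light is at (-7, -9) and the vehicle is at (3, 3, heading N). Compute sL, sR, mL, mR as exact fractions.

left sensor world pos  = (0, 6); dL² = 274
right sensor world pos = (6, 6); dR² = 394
sL = 90/274 = 45/137
sR = 90/394 = 45/197
mL = -1/2·sL + -1·sR = -21195/53978
mR = -1/2·sL + 1·sR = 3465/53978

45/137 45/197 -21195/53978 3465/53978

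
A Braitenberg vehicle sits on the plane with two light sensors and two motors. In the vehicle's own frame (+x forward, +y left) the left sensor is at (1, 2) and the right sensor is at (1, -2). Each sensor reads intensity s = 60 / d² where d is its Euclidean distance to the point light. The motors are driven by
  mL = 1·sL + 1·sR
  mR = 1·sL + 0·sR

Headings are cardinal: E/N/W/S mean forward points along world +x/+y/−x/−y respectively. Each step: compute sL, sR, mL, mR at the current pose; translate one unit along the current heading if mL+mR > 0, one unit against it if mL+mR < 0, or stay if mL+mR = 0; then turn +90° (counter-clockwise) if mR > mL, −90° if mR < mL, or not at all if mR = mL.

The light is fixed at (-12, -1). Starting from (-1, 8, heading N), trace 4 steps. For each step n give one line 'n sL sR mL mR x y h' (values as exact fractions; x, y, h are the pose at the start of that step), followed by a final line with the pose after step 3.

n=0: pose=(-1,8,N); sL=60/181, sR=60/269; mL=27000/48689, mR=60/181; mL+mR=43140/48689 → advance +1; mR−mL=-60/269 → turn -1·90°
n=1: pose=(-1,9,E); sL=5/24, sR=15/52; mL=155/312, mR=5/24; mL+mR=55/78 → advance +1; mR−mL=-15/52 → turn -1·90°
n=2: pose=(0,9,S); sL=60/277, sR=60/181; mL=27480/50137, mR=60/277; mL+mR=38340/50137 → advance +1; mR−mL=-60/181 → turn -1·90°
n=3: pose=(0,8,W); sL=6/17, sR=30/121; mL=1236/2057, mR=6/17; mL+mR=1962/2057 → advance +1; mR−mL=-30/121 → turn -1·90°

0 60/181 60/269 27000/48689 60/181 -1 8 N
1 5/24 15/52 155/312 5/24 -1 9 E
2 60/277 60/181 27480/50137 60/277 0 9 S
3 6/17 30/121 1236/2057 6/17 0 8 W
final -1 8 N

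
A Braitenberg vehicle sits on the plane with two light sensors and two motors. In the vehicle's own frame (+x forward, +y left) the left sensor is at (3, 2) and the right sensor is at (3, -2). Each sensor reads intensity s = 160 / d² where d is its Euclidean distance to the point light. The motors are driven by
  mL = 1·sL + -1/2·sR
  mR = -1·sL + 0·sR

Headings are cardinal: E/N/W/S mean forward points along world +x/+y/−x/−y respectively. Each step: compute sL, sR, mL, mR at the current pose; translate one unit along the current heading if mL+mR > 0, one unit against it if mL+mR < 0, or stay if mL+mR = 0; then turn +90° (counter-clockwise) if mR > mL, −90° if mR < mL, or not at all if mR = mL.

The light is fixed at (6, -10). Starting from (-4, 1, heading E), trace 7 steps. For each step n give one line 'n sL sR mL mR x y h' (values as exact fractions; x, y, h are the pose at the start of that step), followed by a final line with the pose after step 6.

0 80/109 16/13 168/1417 -80/109 -4 1 E
1 32/29 160/233 5136/6757 -32/29 -5 1 S
2 20/37 20/49 610/1813 -20/37 -5 2 W
3 160/369 160/289 16720/106641 -160/369 -4 2 N
4 80/109 16/13 168/1417 -80/109 -4 1 E
5 32/29 160/233 5136/6757 -32/29 -5 1 S
6 20/37 20/49 610/1813 -20/37 -5 2 W
final -4 2 N

n=0: pose=(-4,1,E); sL=80/109, sR=16/13; mL=168/1417, mR=-80/109; mL+mR=-8/13 → advance -1; mR−mL=-1208/1417 → turn -1·90°
n=1: pose=(-5,1,S); sL=32/29, sR=160/233; mL=5136/6757, mR=-32/29; mL+mR=-80/233 → advance -1; mR−mL=-12592/6757 → turn -1·90°
n=2: pose=(-5,2,W); sL=20/37, sR=20/49; mL=610/1813, mR=-20/37; mL+mR=-10/49 → advance -1; mR−mL=-1590/1813 → turn -1·90°
n=3: pose=(-4,2,N); sL=160/369, sR=160/289; mL=16720/106641, mR=-160/369; mL+mR=-80/289 → advance -1; mR−mL=-62960/106641 → turn -1·90°
n=4: pose=(-4,1,E); sL=80/109, sR=16/13; mL=168/1417, mR=-80/109; mL+mR=-8/13 → advance -1; mR−mL=-1208/1417 → turn -1·90°
n=5: pose=(-5,1,S); sL=32/29, sR=160/233; mL=5136/6757, mR=-32/29; mL+mR=-80/233 → advance -1; mR−mL=-12592/6757 → turn -1·90°
n=6: pose=(-5,2,W); sL=20/37, sR=20/49; mL=610/1813, mR=-20/37; mL+mR=-10/49 → advance -1; mR−mL=-1590/1813 → turn -1·90°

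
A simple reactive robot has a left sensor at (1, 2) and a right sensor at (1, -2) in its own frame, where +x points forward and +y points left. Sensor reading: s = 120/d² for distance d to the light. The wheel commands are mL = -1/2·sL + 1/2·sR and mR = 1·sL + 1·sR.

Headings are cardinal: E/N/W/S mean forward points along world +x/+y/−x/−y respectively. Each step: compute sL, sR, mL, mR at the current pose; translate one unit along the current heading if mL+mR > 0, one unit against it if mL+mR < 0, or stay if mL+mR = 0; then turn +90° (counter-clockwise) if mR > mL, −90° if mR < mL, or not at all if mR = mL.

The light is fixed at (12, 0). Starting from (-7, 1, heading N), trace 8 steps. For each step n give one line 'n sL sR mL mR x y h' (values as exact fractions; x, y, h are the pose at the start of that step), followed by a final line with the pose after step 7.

0 24/89 120/293 1824/26077 17712/26077 -7 1 N
1 3/10 15/52 -3/520 153/260 -7 2 W
2 24/65 24/97 -384/6305 3888/6305 -8 2 S
3 12/37 60/181 24/6697 4392/6697 -8 1 E
4 24/89 120/293 1824/26077 17712/26077 -7 1 N
5 3/10 15/52 -3/520 153/260 -7 2 W
6 24/65 24/97 -384/6305 3888/6305 -8 2 S
7 12/37 60/181 24/6697 4392/6697 -8 1 E
final -7 1 N

n=0: pose=(-7,1,N); sL=24/89, sR=120/293; mL=1824/26077, mR=17712/26077; mL+mR=19536/26077 → advance +1; mR−mL=15888/26077 → turn +1·90°
n=1: pose=(-7,2,W); sL=3/10, sR=15/52; mL=-3/520, mR=153/260; mL+mR=303/520 → advance +1; mR−mL=309/520 → turn +1·90°
n=2: pose=(-8,2,S); sL=24/65, sR=24/97; mL=-384/6305, mR=3888/6305; mL+mR=3504/6305 → advance +1; mR−mL=4272/6305 → turn +1·90°
n=3: pose=(-8,1,E); sL=12/37, sR=60/181; mL=24/6697, mR=4392/6697; mL+mR=4416/6697 → advance +1; mR−mL=4368/6697 → turn +1·90°
n=4: pose=(-7,1,N); sL=24/89, sR=120/293; mL=1824/26077, mR=17712/26077; mL+mR=19536/26077 → advance +1; mR−mL=15888/26077 → turn +1·90°
n=5: pose=(-7,2,W); sL=3/10, sR=15/52; mL=-3/520, mR=153/260; mL+mR=303/520 → advance +1; mR−mL=309/520 → turn +1·90°
n=6: pose=(-8,2,S); sL=24/65, sR=24/97; mL=-384/6305, mR=3888/6305; mL+mR=3504/6305 → advance +1; mR−mL=4272/6305 → turn +1·90°
n=7: pose=(-8,1,E); sL=12/37, sR=60/181; mL=24/6697, mR=4392/6697; mL+mR=4416/6697 → advance +1; mR−mL=4368/6697 → turn +1·90°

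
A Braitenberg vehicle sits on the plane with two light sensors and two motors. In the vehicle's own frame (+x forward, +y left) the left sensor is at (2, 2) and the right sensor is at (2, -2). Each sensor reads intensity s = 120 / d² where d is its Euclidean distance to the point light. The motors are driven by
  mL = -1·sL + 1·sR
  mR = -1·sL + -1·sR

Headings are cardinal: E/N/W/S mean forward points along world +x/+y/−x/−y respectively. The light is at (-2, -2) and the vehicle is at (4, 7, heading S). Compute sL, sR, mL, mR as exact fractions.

120/113 24/13 1152/1469 -4272/1469

left sensor world pos  = (6, 5); dL² = 113
right sensor world pos = (2, 5); dR² = 65
sL = 120/113 = 120/113
sR = 120/65 = 24/13
mL = -1·sL + 1·sR = 1152/1469
mR = -1·sL + -1·sR = -4272/1469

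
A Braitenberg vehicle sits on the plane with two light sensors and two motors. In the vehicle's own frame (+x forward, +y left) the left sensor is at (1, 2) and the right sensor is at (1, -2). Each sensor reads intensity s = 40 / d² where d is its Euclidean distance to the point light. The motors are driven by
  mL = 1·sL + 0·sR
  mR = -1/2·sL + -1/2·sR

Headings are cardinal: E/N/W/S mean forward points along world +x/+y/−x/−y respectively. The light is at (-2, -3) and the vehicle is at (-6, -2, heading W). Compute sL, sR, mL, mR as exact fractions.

20/13 20/17 20/13 -300/221

left sensor world pos  = (-7, -4); dL² = 26
right sensor world pos = (-7, 0); dR² = 34
sL = 40/26 = 20/13
sR = 40/34 = 20/17
mL = 1·sL + 0·sR = 20/13
mR = -1/2·sL + -1/2·sR = -300/221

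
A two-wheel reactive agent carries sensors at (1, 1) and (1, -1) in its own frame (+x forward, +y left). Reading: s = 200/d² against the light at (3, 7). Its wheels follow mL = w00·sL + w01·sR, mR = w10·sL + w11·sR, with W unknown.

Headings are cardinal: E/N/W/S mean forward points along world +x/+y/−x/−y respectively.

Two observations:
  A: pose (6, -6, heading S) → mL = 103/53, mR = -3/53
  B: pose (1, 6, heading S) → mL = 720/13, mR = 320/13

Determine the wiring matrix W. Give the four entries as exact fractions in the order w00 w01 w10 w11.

1 1 1 -1

obs A: pose=(6,-6,S) → sL=50/53, sR=1, mL=103/53, mR=-3/53
obs B: pose=(1,6,S) → sL=40, sR=200/13, mL=720/13, mR=320/13
sensor matrix S = [[50/53, 1], [40, 200/13]]; det S = -17560/689
solve [mL_A; mL_B] = S·[w00; w01] and [mR_A; mR_B] = S·[w10; w11]:
  w00 = 1, w01 = 1, w10 = 1, w11 = -1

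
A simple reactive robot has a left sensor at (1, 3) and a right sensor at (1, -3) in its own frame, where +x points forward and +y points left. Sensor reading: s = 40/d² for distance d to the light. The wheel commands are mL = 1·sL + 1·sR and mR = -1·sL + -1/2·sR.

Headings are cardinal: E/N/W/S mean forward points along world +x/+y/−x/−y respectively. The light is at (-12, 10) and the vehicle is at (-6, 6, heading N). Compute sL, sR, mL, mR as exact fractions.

left sensor world pos  = (-9, 7); dL² = 18
right sensor world pos = (-3, 7); dR² = 90
sL = 40/18 = 20/9
sR = 40/90 = 4/9
mL = 1·sL + 1·sR = 8/3
mR = -1·sL + -1/2·sR = -22/9

20/9 4/9 8/3 -22/9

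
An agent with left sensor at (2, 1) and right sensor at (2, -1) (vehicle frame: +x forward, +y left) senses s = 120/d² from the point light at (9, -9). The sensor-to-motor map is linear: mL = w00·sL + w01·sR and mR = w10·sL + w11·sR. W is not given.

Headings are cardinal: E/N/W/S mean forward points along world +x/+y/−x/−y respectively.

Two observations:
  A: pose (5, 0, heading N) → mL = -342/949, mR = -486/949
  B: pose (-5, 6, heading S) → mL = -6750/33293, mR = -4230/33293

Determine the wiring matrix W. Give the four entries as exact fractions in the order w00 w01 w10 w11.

-1 1/2 1/2 -1

obs A: pose=(5,0,N) → sL=60/73, sR=12/13, mL=-342/949, mR=-486/949
obs B: pose=(-5,6,S) → sL=60/169, sR=60/197, mL=-6750/33293, mR=-4230/33293
sensor matrix S = [[60/73, 12/13], [60/169, 60/197]]; det S = -2445120/31595057
solve [mL_A; mL_B] = S·[w00; w01] and [mR_A; mR_B] = S·[w10; w11]:
  w00 = -1, w01 = 1/2, w10 = 1/2, w11 = -1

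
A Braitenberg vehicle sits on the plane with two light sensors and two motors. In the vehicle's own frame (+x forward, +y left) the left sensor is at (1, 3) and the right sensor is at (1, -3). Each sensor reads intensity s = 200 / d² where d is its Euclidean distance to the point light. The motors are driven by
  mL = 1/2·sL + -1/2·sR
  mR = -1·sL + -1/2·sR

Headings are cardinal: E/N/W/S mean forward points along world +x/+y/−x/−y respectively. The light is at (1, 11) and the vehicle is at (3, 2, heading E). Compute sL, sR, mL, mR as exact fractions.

left sensor world pos  = (4, 5); dL² = 45
right sensor world pos = (4, -1); dR² = 153
sL = 200/45 = 40/9
sR = 200/153 = 200/153
mL = 1/2·sL + -1/2·sR = 80/51
mR = -1·sL + -1/2·sR = -260/51

40/9 200/153 80/51 -260/51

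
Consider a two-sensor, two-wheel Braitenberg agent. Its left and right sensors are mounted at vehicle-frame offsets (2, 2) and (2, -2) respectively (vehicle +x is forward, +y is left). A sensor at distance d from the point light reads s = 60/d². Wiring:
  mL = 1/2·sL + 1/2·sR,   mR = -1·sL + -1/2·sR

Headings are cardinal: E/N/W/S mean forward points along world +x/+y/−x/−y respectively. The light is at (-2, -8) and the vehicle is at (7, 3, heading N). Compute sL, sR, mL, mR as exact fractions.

30/109 6/29 762/3161 -1197/3161

left sensor world pos  = (5, 5); dL² = 218
right sensor world pos = (9, 5); dR² = 290
sL = 60/218 = 30/109
sR = 60/290 = 6/29
mL = 1/2·sL + 1/2·sR = 762/3161
mR = -1·sL + -1/2·sR = -1197/3161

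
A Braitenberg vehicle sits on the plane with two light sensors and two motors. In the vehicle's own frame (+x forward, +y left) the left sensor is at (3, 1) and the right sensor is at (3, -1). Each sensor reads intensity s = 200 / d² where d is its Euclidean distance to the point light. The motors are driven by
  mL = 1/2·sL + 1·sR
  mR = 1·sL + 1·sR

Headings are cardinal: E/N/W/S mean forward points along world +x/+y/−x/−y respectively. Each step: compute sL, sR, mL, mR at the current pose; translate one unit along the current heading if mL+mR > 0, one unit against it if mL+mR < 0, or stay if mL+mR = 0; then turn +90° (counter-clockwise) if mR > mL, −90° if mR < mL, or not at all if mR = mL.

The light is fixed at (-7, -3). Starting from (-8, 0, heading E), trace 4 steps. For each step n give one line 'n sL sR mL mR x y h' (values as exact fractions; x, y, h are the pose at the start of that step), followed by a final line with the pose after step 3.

0 10 25 30 35 -8 0 E
1 200/37 200/37 300/37 400/37 -7 0 N
2 100/9 100/17 1750/153 2600/153 -7 1 W
3 200 40 140 240 -8 1 S
final -8 0 E

n=0: pose=(-8,0,E); sL=10, sR=25; mL=30, mR=35; mL+mR=65 → advance +1; mR−mL=5 → turn +1·90°
n=1: pose=(-7,0,N); sL=200/37, sR=200/37; mL=300/37, mR=400/37; mL+mR=700/37 → advance +1; mR−mL=100/37 → turn +1·90°
n=2: pose=(-7,1,W); sL=100/9, sR=100/17; mL=1750/153, mR=2600/153; mL+mR=1450/51 → advance +1; mR−mL=50/9 → turn +1·90°
n=3: pose=(-8,1,S); sL=200, sR=40; mL=140, mR=240; mL+mR=380 → advance +1; mR−mL=100 → turn +1·90°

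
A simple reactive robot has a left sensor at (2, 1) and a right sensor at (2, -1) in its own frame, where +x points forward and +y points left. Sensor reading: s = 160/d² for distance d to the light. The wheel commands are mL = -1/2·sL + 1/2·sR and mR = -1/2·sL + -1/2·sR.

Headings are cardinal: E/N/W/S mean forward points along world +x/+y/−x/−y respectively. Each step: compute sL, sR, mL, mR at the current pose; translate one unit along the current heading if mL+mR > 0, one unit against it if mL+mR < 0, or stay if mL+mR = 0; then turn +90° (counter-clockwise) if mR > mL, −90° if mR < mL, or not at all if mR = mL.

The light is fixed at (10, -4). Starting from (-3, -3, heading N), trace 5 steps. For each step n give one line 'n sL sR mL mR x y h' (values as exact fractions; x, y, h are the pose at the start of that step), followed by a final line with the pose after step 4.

0 32/41 160/153 832/6273 -5728/6273 -3 -3 N
1 80/61 80/61 0 -80/61 -3 -4 E
2 160/173 160/229 -4480/39617 -32160/39617 -4 -4 S
3 5/8 8/13 -1/208 -129/208 -4 -3 W
4 32/41 160/153 832/6273 -5728/6273 -3 -3 N
final -3 -4 E

n=0: pose=(-3,-3,N); sL=32/41, sR=160/153; mL=832/6273, mR=-5728/6273; mL+mR=-32/41 → advance -1; mR−mL=-160/153 → turn -1·90°
n=1: pose=(-3,-4,E); sL=80/61, sR=80/61; mL=0, mR=-80/61; mL+mR=-80/61 → advance -1; mR−mL=-80/61 → turn -1·90°
n=2: pose=(-4,-4,S); sL=160/173, sR=160/229; mL=-4480/39617, mR=-32160/39617; mL+mR=-160/173 → advance -1; mR−mL=-160/229 → turn -1·90°
n=3: pose=(-4,-3,W); sL=5/8, sR=8/13; mL=-1/208, mR=-129/208; mL+mR=-5/8 → advance -1; mR−mL=-8/13 → turn -1·90°
n=4: pose=(-3,-3,N); sL=32/41, sR=160/153; mL=832/6273, mR=-5728/6273; mL+mR=-32/41 → advance -1; mR−mL=-160/153 → turn -1·90°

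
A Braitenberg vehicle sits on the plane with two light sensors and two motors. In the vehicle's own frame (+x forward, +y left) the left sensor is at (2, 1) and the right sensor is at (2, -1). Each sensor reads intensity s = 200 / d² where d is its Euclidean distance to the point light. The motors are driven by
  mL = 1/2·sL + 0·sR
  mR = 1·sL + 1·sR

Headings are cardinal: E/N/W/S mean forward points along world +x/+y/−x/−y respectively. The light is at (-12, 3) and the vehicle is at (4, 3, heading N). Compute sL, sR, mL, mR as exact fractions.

left sensor world pos  = (3, 5); dL² = 229
right sensor world pos = (5, 5); dR² = 293
sL = 200/229 = 200/229
sR = 200/293 = 200/293
mL = 1/2·sL + 0·sR = 100/229
mR = 1·sL + 1·sR = 104400/67097

200/229 200/293 100/229 104400/67097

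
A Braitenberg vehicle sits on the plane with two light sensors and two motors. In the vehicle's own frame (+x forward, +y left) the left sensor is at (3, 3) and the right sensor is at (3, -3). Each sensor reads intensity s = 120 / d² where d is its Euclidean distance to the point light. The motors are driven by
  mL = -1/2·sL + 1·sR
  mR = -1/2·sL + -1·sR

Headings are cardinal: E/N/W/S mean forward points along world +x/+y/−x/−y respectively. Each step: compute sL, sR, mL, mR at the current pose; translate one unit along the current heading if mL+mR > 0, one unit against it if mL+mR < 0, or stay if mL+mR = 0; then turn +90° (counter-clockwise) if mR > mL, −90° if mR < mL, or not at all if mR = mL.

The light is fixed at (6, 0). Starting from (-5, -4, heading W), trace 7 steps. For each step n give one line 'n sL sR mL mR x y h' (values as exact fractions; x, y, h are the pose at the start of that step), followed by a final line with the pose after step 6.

n=0: pose=(-5,-4,W); sL=24/49, sR=120/197; mL=3516/9653, mR=-8244/9653; mL+mR=-24/49 → advance -1; mR−mL=-240/197 → turn -1·90°
n=1: pose=(-4,-4,N); sL=12/17, sR=12/5; mL=174/85, mR=-234/85; mL+mR=-12/17 → advance -1; mR−mL=-24/5 → turn -1·90°
n=2: pose=(-4,-5,E); sL=120/53, sR=120/113; mL=-420/5989, mR=-13140/5989; mL+mR=-120/53 → advance -1; mR−mL=-240/113 → turn -1·90°
n=3: pose=(-5,-5,S); sL=15/16, sR=6/13; mL=-3/416, mR=-387/416; mL+mR=-15/16 → advance -1; mR−mL=-12/13 → turn -1·90°
n=4: pose=(-5,-4,W); sL=24/49, sR=120/197; mL=3516/9653, mR=-8244/9653; mL+mR=-24/49 → advance -1; mR−mL=-240/197 → turn -1·90°
n=5: pose=(-4,-4,N); sL=12/17, sR=12/5; mL=174/85, mR=-234/85; mL+mR=-12/17 → advance -1; mR−mL=-24/5 → turn -1·90°
n=6: pose=(-4,-5,E); sL=120/53, sR=120/113; mL=-420/5989, mR=-13140/5989; mL+mR=-120/53 → advance -1; mR−mL=-240/113 → turn -1·90°

0 24/49 120/197 3516/9653 -8244/9653 -5 -4 W
1 12/17 12/5 174/85 -234/85 -4 -4 N
2 120/53 120/113 -420/5989 -13140/5989 -4 -5 E
3 15/16 6/13 -3/416 -387/416 -5 -5 S
4 24/49 120/197 3516/9653 -8244/9653 -5 -4 W
5 12/17 12/5 174/85 -234/85 -4 -4 N
6 120/53 120/113 -420/5989 -13140/5989 -4 -5 E
final -5 -5 S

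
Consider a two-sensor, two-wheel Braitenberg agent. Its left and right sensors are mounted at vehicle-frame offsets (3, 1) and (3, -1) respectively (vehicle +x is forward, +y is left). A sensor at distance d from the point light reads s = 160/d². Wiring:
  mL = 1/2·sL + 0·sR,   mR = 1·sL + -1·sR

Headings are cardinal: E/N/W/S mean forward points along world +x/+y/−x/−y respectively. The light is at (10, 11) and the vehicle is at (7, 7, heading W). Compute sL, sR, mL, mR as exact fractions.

left sensor world pos  = (4, 6); dL² = 61
right sensor world pos = (4, 8); dR² = 45
sL = 160/61 = 160/61
sR = 160/45 = 32/9
mL = 1/2·sL + 0·sR = 80/61
mR = 1·sL + -1·sR = -512/549

160/61 32/9 80/61 -512/549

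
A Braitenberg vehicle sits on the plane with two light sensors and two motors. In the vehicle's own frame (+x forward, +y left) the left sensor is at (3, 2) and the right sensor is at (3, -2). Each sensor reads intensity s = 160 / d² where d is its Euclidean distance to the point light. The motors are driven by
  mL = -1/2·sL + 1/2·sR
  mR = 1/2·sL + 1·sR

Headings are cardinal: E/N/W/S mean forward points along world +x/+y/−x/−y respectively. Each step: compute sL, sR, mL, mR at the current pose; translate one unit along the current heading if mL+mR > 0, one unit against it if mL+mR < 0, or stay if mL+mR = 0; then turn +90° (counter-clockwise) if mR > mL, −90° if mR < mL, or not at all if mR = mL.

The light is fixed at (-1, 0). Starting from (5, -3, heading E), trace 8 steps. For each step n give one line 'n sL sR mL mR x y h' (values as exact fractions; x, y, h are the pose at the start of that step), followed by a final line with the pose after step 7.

0 80/41 80/53 -480/2173 5400/2173 5 -3 E
1 32/5 160/81 -896/405 2096/405 6 -3 N
2 5 10 5/2 25/2 6 -2 W
3 160/89 160/41 3840/3649 17520/3649 5 -2 S
4 80/41 80/53 -480/2173 5400/2173 5 -3 E
5 32/5 160/81 -896/405 2096/405 6 -3 N
6 5 10 5/2 25/2 6 -2 W
7 160/89 160/41 3840/3649 17520/3649 5 -2 S
final 5 -3 E

n=0: pose=(5,-3,E); sL=80/41, sR=80/53; mL=-480/2173, mR=5400/2173; mL+mR=120/53 → advance +1; mR−mL=5880/2173 → turn +1·90°
n=1: pose=(6,-3,N); sL=32/5, sR=160/81; mL=-896/405, mR=2096/405; mL+mR=80/27 → advance +1; mR−mL=2992/405 → turn +1·90°
n=2: pose=(6,-2,W); sL=5, sR=10; mL=5/2, mR=25/2; mL+mR=15 → advance +1; mR−mL=10 → turn +1·90°
n=3: pose=(5,-2,S); sL=160/89, sR=160/41; mL=3840/3649, mR=17520/3649; mL+mR=240/41 → advance +1; mR−mL=13680/3649 → turn +1·90°
n=4: pose=(5,-3,E); sL=80/41, sR=80/53; mL=-480/2173, mR=5400/2173; mL+mR=120/53 → advance +1; mR−mL=5880/2173 → turn +1·90°
n=5: pose=(6,-3,N); sL=32/5, sR=160/81; mL=-896/405, mR=2096/405; mL+mR=80/27 → advance +1; mR−mL=2992/405 → turn +1·90°
n=6: pose=(6,-2,W); sL=5, sR=10; mL=5/2, mR=25/2; mL+mR=15 → advance +1; mR−mL=10 → turn +1·90°
n=7: pose=(5,-2,S); sL=160/89, sR=160/41; mL=3840/3649, mR=17520/3649; mL+mR=240/41 → advance +1; mR−mL=13680/3649 → turn +1·90°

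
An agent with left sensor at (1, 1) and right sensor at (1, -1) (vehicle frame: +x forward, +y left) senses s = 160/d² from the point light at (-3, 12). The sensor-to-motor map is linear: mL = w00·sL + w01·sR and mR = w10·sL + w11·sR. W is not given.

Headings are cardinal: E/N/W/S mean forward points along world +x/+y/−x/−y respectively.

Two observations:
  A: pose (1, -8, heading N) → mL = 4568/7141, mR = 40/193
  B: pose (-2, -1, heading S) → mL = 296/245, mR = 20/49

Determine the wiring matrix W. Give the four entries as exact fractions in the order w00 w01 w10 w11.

obs A: pose=(1,-8,N) → sL=16/37, sR=80/193, mL=4568/7141, mR=40/193
obs B: pose=(-2,-1,S) → sL=4/5, sR=40/49, mL=296/245, mR=20/49
sensor matrix S = [[16/37, 80/193], [4/5, 40/49]]; det S = 7488/349909
solve [mL_A; mL_B] = S·[w00; w01] and [mR_A; mR_B] = S·[w10; w11]:
  w00 = 1, w01 = 1/2, w10 = 0, w11 = 1/2

1 1/2 0 1/2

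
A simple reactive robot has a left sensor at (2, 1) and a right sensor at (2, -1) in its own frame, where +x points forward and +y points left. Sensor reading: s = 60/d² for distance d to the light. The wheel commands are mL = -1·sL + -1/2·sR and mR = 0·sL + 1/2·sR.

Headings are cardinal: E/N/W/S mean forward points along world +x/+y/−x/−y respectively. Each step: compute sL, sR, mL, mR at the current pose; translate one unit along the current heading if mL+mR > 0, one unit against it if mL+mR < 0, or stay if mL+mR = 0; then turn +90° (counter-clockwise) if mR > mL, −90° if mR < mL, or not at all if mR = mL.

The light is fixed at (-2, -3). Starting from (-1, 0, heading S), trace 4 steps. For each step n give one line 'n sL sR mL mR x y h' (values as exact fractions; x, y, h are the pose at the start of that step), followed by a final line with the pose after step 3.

n=0: pose=(-1,0,S); sL=12, sR=60; mL=-42, mR=30; mL+mR=-12 → advance -1; mR−mL=72 → turn +1·90°
n=1: pose=(-1,1,E); sL=30/17, sR=10/3; mL=-175/51, mR=5/3; mL+mR=-30/17 → advance -1; mR−mL=260/51 → turn +1·90°
n=2: pose=(-2,1,N); sL=60/37, sR=60/37; mL=-90/37, mR=30/37; mL+mR=-60/37 → advance -1; mR−mL=120/37 → turn +1·90°
n=3: pose=(-2,0,W); sL=15/2, sR=3; mL=-9, mR=3/2; mL+mR=-15/2 → advance -1; mR−mL=21/2 → turn +1·90°

0 12 60 -42 30 -1 0 S
1 30/17 10/3 -175/51 5/3 -1 1 E
2 60/37 60/37 -90/37 30/37 -2 1 N
3 15/2 3 -9 3/2 -2 0 W
final -1 0 S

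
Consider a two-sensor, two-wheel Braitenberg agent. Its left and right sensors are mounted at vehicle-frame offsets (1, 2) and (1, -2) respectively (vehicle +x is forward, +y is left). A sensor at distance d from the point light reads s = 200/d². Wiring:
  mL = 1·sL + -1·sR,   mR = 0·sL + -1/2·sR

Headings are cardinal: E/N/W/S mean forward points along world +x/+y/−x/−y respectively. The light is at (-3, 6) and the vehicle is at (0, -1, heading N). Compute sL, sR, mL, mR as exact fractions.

200/37 200/61 4800/2257 -100/61

left sensor world pos  = (-2, 0); dL² = 37
right sensor world pos = (2, 0); dR² = 61
sL = 200/37 = 200/37
sR = 200/61 = 200/61
mL = 1·sL + -1·sR = 4800/2257
mR = 0·sL + -1/2·sR = -100/61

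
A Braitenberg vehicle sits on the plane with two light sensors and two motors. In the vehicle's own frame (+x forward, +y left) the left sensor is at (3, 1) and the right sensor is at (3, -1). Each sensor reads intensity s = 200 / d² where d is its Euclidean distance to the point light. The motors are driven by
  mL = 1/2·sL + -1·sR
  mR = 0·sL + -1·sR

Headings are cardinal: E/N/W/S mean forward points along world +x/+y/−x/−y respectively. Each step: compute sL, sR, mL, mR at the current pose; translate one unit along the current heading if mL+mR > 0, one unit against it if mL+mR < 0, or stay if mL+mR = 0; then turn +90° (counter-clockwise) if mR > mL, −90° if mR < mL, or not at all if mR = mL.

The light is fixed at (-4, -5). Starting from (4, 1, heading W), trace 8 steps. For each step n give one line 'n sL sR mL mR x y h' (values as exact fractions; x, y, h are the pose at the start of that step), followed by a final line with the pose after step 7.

n=0: pose=(4,1,W); sL=4, sR=100/37; mL=-26/37, mR=-100/37; mL+mR=-126/37 → advance -1; mR−mL=-2 → turn -1·90°
n=1: pose=(5,1,N); sL=40/29, sR=200/181; mL=-2180/5249, mR=-200/181; mL+mR=-7980/5249 → advance -1; mR−mL=-20/29 → turn -1·90°
n=2: pose=(5,0,E); sL=10/9, sR=5/4; mL=-25/36, mR=-5/4; mL+mR=-35/18 → advance -1; mR−mL=-5/9 → turn -1·90°
n=3: pose=(4,0,S); sL=40/17, sR=200/53; mL=-2340/901, mR=-200/53; mL+mR=-5740/901 → advance -1; mR−mL=-20/17 → turn -1·90°
n=4: pose=(4,1,W); sL=4, sR=100/37; mL=-26/37, mR=-100/37; mL+mR=-126/37 → advance -1; mR−mL=-2 → turn -1·90°
n=5: pose=(5,1,N); sL=40/29, sR=200/181; mL=-2180/5249, mR=-200/181; mL+mR=-7980/5249 → advance -1; mR−mL=-20/29 → turn -1·90°
n=6: pose=(5,0,E); sL=10/9, sR=5/4; mL=-25/36, mR=-5/4; mL+mR=-35/18 → advance -1; mR−mL=-5/9 → turn -1·90°
n=7: pose=(4,0,S); sL=40/17, sR=200/53; mL=-2340/901, mR=-200/53; mL+mR=-5740/901 → advance -1; mR−mL=-20/17 → turn -1·90°

0 4 100/37 -26/37 -100/37 4 1 W
1 40/29 200/181 -2180/5249 -200/181 5 1 N
2 10/9 5/4 -25/36 -5/4 5 0 E
3 40/17 200/53 -2340/901 -200/53 4 0 S
4 4 100/37 -26/37 -100/37 4 1 W
5 40/29 200/181 -2180/5249 -200/181 5 1 N
6 10/9 5/4 -25/36 -5/4 5 0 E
7 40/17 200/53 -2340/901 -200/53 4 0 S
final 4 1 W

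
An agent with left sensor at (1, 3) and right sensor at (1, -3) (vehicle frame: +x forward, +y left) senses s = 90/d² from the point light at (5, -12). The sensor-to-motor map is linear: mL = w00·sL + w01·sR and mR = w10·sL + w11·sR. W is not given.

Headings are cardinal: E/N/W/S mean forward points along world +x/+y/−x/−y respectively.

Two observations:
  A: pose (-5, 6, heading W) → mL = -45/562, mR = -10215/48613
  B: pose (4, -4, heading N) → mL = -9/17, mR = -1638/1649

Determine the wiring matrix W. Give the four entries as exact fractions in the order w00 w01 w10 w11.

0 -1/2 -1/2 -1/2

obs A: pose=(-5,6,W) → sL=45/173, sR=45/281, mL=-45/562, mR=-10215/48613
obs B: pose=(4,-4,N) → sL=90/97, sR=18/17, mL=-9/17, mR=-1638/1649
sensor matrix S = [[45/173, 45/281], [90/97, 18/17]]; det S = 10167120/80162837
solve [mL_A; mL_B] = S·[w00; w01] and [mR_A; mR_B] = S·[w10; w11]:
  w00 = 0, w01 = -1/2, w10 = -1/2, w11 = -1/2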